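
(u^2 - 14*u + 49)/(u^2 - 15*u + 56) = (u - 7)/(u - 8)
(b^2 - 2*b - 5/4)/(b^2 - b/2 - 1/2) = (b - 5/2)/(b - 1)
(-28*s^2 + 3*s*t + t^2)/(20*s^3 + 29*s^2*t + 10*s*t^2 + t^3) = (-28*s^2 + 3*s*t + t^2)/(20*s^3 + 29*s^2*t + 10*s*t^2 + t^3)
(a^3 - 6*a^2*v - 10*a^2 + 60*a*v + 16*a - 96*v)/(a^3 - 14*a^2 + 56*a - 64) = (a - 6*v)/(a - 4)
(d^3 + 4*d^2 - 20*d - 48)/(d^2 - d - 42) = (d^2 - 2*d - 8)/(d - 7)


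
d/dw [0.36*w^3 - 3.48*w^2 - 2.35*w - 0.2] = 1.08*w^2 - 6.96*w - 2.35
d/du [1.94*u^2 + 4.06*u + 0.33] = 3.88*u + 4.06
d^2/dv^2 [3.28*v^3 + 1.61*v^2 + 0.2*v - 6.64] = 19.68*v + 3.22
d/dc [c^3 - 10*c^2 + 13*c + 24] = 3*c^2 - 20*c + 13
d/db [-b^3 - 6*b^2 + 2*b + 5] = -3*b^2 - 12*b + 2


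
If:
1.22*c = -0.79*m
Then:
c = -0.647540983606557*m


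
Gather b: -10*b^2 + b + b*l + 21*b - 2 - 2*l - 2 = -10*b^2 + b*(l + 22) - 2*l - 4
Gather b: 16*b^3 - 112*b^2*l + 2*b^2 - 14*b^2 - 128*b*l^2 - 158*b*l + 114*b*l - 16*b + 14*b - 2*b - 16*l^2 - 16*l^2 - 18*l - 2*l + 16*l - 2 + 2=16*b^3 + b^2*(-112*l - 12) + b*(-128*l^2 - 44*l - 4) - 32*l^2 - 4*l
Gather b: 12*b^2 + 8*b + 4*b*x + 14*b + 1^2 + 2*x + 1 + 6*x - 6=12*b^2 + b*(4*x + 22) + 8*x - 4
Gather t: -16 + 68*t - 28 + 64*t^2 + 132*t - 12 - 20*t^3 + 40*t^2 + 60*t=-20*t^3 + 104*t^2 + 260*t - 56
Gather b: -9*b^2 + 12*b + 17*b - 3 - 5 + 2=-9*b^2 + 29*b - 6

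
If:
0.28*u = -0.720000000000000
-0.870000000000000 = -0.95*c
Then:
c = 0.92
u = -2.57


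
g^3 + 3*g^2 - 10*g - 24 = (g - 3)*(g + 2)*(g + 4)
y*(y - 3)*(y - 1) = y^3 - 4*y^2 + 3*y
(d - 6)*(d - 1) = d^2 - 7*d + 6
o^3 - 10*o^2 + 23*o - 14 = (o - 7)*(o - 2)*(o - 1)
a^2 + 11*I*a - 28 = (a + 4*I)*(a + 7*I)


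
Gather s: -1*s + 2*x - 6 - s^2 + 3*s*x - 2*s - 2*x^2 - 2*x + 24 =-s^2 + s*(3*x - 3) - 2*x^2 + 18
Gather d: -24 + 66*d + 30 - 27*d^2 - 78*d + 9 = -27*d^2 - 12*d + 15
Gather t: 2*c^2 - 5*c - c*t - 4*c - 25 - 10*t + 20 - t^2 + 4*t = 2*c^2 - 9*c - t^2 + t*(-c - 6) - 5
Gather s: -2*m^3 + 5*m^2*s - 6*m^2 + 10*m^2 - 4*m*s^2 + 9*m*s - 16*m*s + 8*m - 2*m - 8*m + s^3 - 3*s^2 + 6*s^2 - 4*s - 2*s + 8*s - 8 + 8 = -2*m^3 + 4*m^2 - 2*m + s^3 + s^2*(3 - 4*m) + s*(5*m^2 - 7*m + 2)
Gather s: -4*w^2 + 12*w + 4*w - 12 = -4*w^2 + 16*w - 12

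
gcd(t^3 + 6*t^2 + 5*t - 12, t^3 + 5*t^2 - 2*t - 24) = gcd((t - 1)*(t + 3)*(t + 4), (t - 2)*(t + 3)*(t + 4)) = t^2 + 7*t + 12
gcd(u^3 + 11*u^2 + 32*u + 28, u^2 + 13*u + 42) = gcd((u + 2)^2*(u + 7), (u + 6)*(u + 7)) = u + 7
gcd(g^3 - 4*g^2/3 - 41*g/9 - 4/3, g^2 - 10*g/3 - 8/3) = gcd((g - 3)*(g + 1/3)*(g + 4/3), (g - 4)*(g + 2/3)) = 1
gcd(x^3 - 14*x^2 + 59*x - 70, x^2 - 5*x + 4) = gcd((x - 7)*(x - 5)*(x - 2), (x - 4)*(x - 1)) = 1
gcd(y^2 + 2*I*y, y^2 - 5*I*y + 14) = y + 2*I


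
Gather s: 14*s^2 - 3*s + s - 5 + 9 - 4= 14*s^2 - 2*s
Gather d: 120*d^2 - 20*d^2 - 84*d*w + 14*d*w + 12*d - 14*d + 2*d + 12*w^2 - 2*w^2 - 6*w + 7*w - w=100*d^2 - 70*d*w + 10*w^2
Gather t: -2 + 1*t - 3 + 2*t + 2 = 3*t - 3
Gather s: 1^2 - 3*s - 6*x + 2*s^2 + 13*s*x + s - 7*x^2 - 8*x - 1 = 2*s^2 + s*(13*x - 2) - 7*x^2 - 14*x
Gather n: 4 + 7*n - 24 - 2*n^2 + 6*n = -2*n^2 + 13*n - 20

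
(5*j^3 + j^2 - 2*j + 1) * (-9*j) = -45*j^4 - 9*j^3 + 18*j^2 - 9*j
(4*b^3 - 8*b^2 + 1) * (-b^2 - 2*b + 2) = -4*b^5 + 24*b^3 - 17*b^2 - 2*b + 2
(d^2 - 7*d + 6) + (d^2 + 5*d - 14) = 2*d^2 - 2*d - 8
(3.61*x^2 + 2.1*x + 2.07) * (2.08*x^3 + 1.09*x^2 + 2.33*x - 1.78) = 7.5088*x^5 + 8.3029*x^4 + 15.0059*x^3 + 0.7235*x^2 + 1.0851*x - 3.6846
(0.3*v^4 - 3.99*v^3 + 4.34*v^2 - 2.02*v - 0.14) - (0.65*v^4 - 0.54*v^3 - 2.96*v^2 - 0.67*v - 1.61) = -0.35*v^4 - 3.45*v^3 + 7.3*v^2 - 1.35*v + 1.47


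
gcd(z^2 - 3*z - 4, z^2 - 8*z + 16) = z - 4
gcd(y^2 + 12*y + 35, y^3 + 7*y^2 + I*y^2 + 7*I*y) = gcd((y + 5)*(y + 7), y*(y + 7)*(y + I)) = y + 7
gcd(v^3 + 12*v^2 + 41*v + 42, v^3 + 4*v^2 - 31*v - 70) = v^2 + 9*v + 14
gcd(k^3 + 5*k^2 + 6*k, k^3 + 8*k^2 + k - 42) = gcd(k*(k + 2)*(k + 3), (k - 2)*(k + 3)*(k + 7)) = k + 3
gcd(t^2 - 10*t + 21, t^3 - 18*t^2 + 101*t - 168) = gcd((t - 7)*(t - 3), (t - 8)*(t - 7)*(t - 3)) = t^2 - 10*t + 21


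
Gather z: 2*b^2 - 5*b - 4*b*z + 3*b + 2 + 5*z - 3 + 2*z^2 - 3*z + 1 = 2*b^2 - 2*b + 2*z^2 + z*(2 - 4*b)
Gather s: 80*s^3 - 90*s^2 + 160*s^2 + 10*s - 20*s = 80*s^3 + 70*s^2 - 10*s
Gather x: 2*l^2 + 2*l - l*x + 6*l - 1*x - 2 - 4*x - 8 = 2*l^2 + 8*l + x*(-l - 5) - 10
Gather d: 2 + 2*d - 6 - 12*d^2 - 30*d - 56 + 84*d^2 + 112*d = 72*d^2 + 84*d - 60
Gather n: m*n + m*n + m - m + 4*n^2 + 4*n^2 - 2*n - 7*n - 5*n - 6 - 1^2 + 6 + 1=8*n^2 + n*(2*m - 14)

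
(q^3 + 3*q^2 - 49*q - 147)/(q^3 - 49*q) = (q + 3)/q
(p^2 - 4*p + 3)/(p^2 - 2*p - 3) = (p - 1)/(p + 1)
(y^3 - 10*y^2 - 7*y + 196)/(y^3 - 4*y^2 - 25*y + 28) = (y - 7)/(y - 1)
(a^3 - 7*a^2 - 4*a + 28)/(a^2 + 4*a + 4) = (a^2 - 9*a + 14)/(a + 2)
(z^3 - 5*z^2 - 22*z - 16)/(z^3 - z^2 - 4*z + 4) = (z^2 - 7*z - 8)/(z^2 - 3*z + 2)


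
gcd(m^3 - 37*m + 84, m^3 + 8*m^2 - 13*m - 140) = m^2 + 3*m - 28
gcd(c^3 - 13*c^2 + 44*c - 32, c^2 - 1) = c - 1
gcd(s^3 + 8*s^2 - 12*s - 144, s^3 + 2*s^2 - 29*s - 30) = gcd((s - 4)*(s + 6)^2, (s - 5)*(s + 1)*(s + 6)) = s + 6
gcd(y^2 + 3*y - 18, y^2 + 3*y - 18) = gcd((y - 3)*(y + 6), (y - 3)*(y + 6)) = y^2 + 3*y - 18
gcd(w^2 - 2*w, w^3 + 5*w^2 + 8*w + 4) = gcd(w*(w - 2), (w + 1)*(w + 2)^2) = 1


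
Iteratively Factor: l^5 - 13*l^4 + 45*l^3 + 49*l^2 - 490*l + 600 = (l - 2)*(l^4 - 11*l^3 + 23*l^2 + 95*l - 300) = (l - 5)*(l - 2)*(l^3 - 6*l^2 - 7*l + 60) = (l - 5)*(l - 2)*(l + 3)*(l^2 - 9*l + 20) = (l - 5)^2*(l - 2)*(l + 3)*(l - 4)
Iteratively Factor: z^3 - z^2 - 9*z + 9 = (z + 3)*(z^2 - 4*z + 3) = (z - 1)*(z + 3)*(z - 3)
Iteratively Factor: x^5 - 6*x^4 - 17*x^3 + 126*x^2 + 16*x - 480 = (x + 4)*(x^4 - 10*x^3 + 23*x^2 + 34*x - 120) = (x + 2)*(x + 4)*(x^3 - 12*x^2 + 47*x - 60) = (x - 3)*(x + 2)*(x + 4)*(x^2 - 9*x + 20) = (x - 4)*(x - 3)*(x + 2)*(x + 4)*(x - 5)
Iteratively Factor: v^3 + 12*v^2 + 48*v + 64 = (v + 4)*(v^2 + 8*v + 16) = (v + 4)^2*(v + 4)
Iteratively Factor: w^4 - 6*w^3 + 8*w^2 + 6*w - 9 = (w + 1)*(w^3 - 7*w^2 + 15*w - 9) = (w - 3)*(w + 1)*(w^2 - 4*w + 3) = (w - 3)*(w - 1)*(w + 1)*(w - 3)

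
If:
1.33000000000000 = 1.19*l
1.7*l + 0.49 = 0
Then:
No Solution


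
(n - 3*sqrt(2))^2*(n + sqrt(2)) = n^3 - 5*sqrt(2)*n^2 + 6*n + 18*sqrt(2)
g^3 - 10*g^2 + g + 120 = (g - 8)*(g - 5)*(g + 3)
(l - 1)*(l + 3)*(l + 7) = l^3 + 9*l^2 + 11*l - 21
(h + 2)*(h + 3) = h^2 + 5*h + 6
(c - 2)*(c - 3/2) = c^2 - 7*c/2 + 3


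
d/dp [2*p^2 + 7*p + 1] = 4*p + 7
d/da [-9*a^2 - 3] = -18*a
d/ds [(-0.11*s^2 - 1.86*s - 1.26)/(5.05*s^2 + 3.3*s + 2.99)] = (9.03*s^2 + 12.0682*s - 1.4034)/(25.5025*s^4 + 33.33*s^3 + 41.089*s^2 + 19.734*s + 8.9401)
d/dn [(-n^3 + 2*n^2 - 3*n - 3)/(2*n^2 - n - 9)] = (-2*n^4 + 2*n^3 + 31*n^2 - 24*n + 24)/(4*n^4 - 4*n^3 - 35*n^2 + 18*n + 81)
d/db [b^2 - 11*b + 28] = 2*b - 11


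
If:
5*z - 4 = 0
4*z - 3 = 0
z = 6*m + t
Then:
No Solution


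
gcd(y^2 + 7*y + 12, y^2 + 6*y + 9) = y + 3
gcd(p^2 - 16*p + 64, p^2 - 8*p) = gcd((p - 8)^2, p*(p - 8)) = p - 8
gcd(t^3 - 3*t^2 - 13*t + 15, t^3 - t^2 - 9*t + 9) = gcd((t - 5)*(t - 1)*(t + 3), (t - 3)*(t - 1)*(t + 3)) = t^2 + 2*t - 3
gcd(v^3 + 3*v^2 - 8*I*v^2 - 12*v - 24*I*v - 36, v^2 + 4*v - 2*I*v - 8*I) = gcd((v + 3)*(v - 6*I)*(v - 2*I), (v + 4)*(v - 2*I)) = v - 2*I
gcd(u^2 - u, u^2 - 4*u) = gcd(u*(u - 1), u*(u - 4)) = u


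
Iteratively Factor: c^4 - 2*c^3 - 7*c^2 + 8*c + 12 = (c + 1)*(c^3 - 3*c^2 - 4*c + 12) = (c - 3)*(c + 1)*(c^2 - 4) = (c - 3)*(c + 1)*(c + 2)*(c - 2)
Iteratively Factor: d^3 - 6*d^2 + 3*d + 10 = (d - 2)*(d^2 - 4*d - 5) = (d - 5)*(d - 2)*(d + 1)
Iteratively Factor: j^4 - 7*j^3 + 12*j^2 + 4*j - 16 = (j + 1)*(j^3 - 8*j^2 + 20*j - 16) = (j - 4)*(j + 1)*(j^2 - 4*j + 4) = (j - 4)*(j - 2)*(j + 1)*(j - 2)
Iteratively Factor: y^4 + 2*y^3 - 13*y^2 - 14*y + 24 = (y + 4)*(y^3 - 2*y^2 - 5*y + 6) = (y + 2)*(y + 4)*(y^2 - 4*y + 3) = (y - 3)*(y + 2)*(y + 4)*(y - 1)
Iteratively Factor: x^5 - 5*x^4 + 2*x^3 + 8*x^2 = (x - 2)*(x^4 - 3*x^3 - 4*x^2) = (x - 4)*(x - 2)*(x^3 + x^2) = x*(x - 4)*(x - 2)*(x^2 + x) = x*(x - 4)*(x - 2)*(x + 1)*(x)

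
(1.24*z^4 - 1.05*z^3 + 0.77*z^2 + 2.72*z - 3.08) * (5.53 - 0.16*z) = -0.1984*z^5 + 7.0252*z^4 - 5.9297*z^3 + 3.8229*z^2 + 15.5344*z - 17.0324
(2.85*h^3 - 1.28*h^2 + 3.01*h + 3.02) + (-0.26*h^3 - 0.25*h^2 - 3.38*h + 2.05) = 2.59*h^3 - 1.53*h^2 - 0.37*h + 5.07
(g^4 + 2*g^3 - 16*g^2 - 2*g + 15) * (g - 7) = g^5 - 5*g^4 - 30*g^3 + 110*g^2 + 29*g - 105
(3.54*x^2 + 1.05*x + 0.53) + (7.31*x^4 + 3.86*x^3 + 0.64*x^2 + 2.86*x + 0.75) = 7.31*x^4 + 3.86*x^3 + 4.18*x^2 + 3.91*x + 1.28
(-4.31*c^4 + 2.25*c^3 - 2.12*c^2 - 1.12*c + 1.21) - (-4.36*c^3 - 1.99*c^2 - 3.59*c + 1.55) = -4.31*c^4 + 6.61*c^3 - 0.13*c^2 + 2.47*c - 0.34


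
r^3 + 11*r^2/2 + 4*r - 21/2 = (r - 1)*(r + 3)*(r + 7/2)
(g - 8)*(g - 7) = g^2 - 15*g + 56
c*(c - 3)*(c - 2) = c^3 - 5*c^2 + 6*c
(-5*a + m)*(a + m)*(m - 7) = -5*a^2*m + 35*a^2 - 4*a*m^2 + 28*a*m + m^3 - 7*m^2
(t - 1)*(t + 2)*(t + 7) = t^3 + 8*t^2 + 5*t - 14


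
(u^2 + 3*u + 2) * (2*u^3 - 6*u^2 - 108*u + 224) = 2*u^5 - 122*u^3 - 112*u^2 + 456*u + 448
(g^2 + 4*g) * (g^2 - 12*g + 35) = g^4 - 8*g^3 - 13*g^2 + 140*g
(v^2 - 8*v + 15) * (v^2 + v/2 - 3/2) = v^4 - 15*v^3/2 + 19*v^2/2 + 39*v/2 - 45/2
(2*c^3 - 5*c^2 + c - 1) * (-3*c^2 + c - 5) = -6*c^5 + 17*c^4 - 18*c^3 + 29*c^2 - 6*c + 5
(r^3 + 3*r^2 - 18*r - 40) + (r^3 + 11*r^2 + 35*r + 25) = 2*r^3 + 14*r^2 + 17*r - 15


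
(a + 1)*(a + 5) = a^2 + 6*a + 5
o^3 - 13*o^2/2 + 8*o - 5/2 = (o - 5)*(o - 1)*(o - 1/2)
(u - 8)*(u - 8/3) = u^2 - 32*u/3 + 64/3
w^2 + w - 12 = (w - 3)*(w + 4)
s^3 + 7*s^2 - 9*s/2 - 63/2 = (s + 7)*(s - 3*sqrt(2)/2)*(s + 3*sqrt(2)/2)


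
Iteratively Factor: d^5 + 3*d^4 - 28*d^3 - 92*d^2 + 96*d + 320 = (d + 4)*(d^4 - d^3 - 24*d^2 + 4*d + 80) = (d - 5)*(d + 4)*(d^3 + 4*d^2 - 4*d - 16) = (d - 5)*(d + 2)*(d + 4)*(d^2 + 2*d - 8) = (d - 5)*(d + 2)*(d + 4)^2*(d - 2)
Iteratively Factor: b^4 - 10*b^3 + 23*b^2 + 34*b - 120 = (b - 5)*(b^3 - 5*b^2 - 2*b + 24) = (b - 5)*(b - 4)*(b^2 - b - 6) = (b - 5)*(b - 4)*(b + 2)*(b - 3)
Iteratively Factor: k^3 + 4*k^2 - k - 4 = (k + 4)*(k^2 - 1) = (k - 1)*(k + 4)*(k + 1)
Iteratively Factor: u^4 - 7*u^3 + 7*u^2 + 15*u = (u)*(u^3 - 7*u^2 + 7*u + 15) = u*(u - 5)*(u^2 - 2*u - 3) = u*(u - 5)*(u + 1)*(u - 3)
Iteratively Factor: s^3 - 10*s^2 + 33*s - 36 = (s - 4)*(s^2 - 6*s + 9) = (s - 4)*(s - 3)*(s - 3)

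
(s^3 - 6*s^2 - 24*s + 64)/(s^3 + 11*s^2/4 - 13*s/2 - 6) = 4*(s - 8)/(4*s + 3)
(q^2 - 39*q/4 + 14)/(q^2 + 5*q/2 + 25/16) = 4*(4*q^2 - 39*q + 56)/(16*q^2 + 40*q + 25)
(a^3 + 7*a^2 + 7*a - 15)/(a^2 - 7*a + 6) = (a^2 + 8*a + 15)/(a - 6)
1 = 1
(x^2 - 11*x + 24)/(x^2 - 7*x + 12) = (x - 8)/(x - 4)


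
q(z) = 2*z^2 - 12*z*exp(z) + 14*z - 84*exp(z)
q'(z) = -12*z*exp(z) + 4*z - 96*exp(z) + 14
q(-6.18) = -10.16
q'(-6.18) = -10.77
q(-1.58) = -30.52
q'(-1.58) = -8.19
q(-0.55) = -51.75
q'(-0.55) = -39.78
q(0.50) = -140.88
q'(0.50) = -152.17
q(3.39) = -3628.31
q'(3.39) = -4027.18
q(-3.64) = -25.52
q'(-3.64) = -1.93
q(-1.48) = -31.42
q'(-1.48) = -9.73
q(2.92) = -2149.22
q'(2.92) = -2403.97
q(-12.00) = 120.00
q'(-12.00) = -34.00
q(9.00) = -1555504.11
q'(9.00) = -1652979.12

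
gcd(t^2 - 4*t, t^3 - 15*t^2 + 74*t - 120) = t - 4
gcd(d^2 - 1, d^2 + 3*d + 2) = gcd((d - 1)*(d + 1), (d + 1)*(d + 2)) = d + 1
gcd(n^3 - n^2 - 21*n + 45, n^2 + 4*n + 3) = 1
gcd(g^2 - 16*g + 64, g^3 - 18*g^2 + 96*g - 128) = g^2 - 16*g + 64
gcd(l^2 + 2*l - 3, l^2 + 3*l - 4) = l - 1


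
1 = 1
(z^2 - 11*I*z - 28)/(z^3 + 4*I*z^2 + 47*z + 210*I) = (z - 4*I)/(z^2 + 11*I*z - 30)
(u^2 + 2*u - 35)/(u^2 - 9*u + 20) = (u + 7)/(u - 4)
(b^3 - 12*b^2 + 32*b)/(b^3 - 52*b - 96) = b*(b - 4)/(b^2 + 8*b + 12)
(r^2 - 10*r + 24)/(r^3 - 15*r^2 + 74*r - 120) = 1/(r - 5)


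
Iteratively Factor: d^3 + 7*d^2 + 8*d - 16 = (d + 4)*(d^2 + 3*d - 4) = (d - 1)*(d + 4)*(d + 4)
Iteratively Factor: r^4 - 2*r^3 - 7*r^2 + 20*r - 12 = (r - 1)*(r^3 - r^2 - 8*r + 12) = (r - 1)*(r + 3)*(r^2 - 4*r + 4) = (r - 2)*(r - 1)*(r + 3)*(r - 2)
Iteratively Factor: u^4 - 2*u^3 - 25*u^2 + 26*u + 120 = (u - 5)*(u^3 + 3*u^2 - 10*u - 24) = (u - 5)*(u - 3)*(u^2 + 6*u + 8) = (u - 5)*(u - 3)*(u + 2)*(u + 4)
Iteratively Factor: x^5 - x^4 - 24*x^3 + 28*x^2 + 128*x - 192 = (x + 3)*(x^4 - 4*x^3 - 12*x^2 + 64*x - 64) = (x - 2)*(x + 3)*(x^3 - 2*x^2 - 16*x + 32) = (x - 2)*(x + 3)*(x + 4)*(x^2 - 6*x + 8) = (x - 4)*(x - 2)*(x + 3)*(x + 4)*(x - 2)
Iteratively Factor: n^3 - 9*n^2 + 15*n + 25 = (n + 1)*(n^2 - 10*n + 25) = (n - 5)*(n + 1)*(n - 5)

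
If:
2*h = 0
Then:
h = 0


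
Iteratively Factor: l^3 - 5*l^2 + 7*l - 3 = (l - 1)*(l^2 - 4*l + 3) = (l - 3)*(l - 1)*(l - 1)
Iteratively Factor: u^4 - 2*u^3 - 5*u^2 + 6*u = (u - 1)*(u^3 - u^2 - 6*u) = (u - 3)*(u - 1)*(u^2 + 2*u) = u*(u - 3)*(u - 1)*(u + 2)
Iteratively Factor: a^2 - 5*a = (a)*(a - 5)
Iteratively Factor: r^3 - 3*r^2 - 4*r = (r + 1)*(r^2 - 4*r) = (r - 4)*(r + 1)*(r)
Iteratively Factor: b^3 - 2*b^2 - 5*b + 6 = (b + 2)*(b^2 - 4*b + 3) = (b - 3)*(b + 2)*(b - 1)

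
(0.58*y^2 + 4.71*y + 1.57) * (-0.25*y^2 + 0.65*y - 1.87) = -0.145*y^4 - 0.8005*y^3 + 1.5844*y^2 - 7.7872*y - 2.9359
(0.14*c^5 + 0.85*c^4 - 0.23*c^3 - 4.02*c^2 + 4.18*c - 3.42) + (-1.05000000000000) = 0.14*c^5 + 0.85*c^4 - 0.23*c^3 - 4.02*c^2 + 4.18*c - 4.47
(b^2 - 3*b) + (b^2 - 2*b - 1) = 2*b^2 - 5*b - 1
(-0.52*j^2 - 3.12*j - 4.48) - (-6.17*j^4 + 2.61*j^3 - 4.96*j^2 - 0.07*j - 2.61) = 6.17*j^4 - 2.61*j^3 + 4.44*j^2 - 3.05*j - 1.87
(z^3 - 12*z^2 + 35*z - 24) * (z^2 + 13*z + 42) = z^5 + z^4 - 79*z^3 - 73*z^2 + 1158*z - 1008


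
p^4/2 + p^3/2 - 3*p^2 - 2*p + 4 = (p/2 + 1)*(p - 2)*(p - 1)*(p + 2)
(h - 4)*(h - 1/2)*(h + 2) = h^3 - 5*h^2/2 - 7*h + 4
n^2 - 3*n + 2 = (n - 2)*(n - 1)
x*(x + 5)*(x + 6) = x^3 + 11*x^2 + 30*x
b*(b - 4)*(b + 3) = b^3 - b^2 - 12*b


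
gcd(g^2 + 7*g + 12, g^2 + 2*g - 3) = g + 3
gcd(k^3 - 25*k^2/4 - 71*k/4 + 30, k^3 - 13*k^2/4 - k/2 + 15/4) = k - 5/4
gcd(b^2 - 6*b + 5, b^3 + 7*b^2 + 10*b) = 1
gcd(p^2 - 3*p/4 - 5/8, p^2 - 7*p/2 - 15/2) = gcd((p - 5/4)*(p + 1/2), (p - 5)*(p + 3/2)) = 1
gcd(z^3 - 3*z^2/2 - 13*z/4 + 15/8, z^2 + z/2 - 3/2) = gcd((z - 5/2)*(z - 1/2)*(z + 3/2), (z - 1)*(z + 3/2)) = z + 3/2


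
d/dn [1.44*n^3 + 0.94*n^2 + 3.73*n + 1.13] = 4.32*n^2 + 1.88*n + 3.73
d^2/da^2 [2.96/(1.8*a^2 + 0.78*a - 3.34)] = (-19.1808*a^2 - 8.31168*a + 2.96*(3.6*a + 0.78)*(7.2*a + 1.56) + 35.59104)/(1.8*a^2 + 0.78*a - 3.34)^3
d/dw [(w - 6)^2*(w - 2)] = (w - 6)*(3*w - 10)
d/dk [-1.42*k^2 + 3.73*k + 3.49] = 3.73 - 2.84*k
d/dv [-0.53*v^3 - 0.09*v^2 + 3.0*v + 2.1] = -1.59*v^2 - 0.18*v + 3.0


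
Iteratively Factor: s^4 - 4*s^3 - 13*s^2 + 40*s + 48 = (s - 4)*(s^3 - 13*s - 12) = (s - 4)*(s + 3)*(s^2 - 3*s - 4) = (s - 4)^2*(s + 3)*(s + 1)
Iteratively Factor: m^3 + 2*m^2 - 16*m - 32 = (m + 4)*(m^2 - 2*m - 8) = (m - 4)*(m + 4)*(m + 2)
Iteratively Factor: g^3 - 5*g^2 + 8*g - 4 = (g - 2)*(g^2 - 3*g + 2) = (g - 2)*(g - 1)*(g - 2)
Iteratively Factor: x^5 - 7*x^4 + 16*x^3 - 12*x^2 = (x)*(x^4 - 7*x^3 + 16*x^2 - 12*x) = x*(x - 2)*(x^3 - 5*x^2 + 6*x) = x*(x - 3)*(x - 2)*(x^2 - 2*x) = x*(x - 3)*(x - 2)^2*(x)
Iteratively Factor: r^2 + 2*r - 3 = (r - 1)*(r + 3)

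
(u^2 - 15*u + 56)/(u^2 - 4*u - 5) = (-u^2 + 15*u - 56)/(-u^2 + 4*u + 5)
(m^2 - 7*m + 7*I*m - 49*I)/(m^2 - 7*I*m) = (m^2 + 7*m*(-1 + I) - 49*I)/(m*(m - 7*I))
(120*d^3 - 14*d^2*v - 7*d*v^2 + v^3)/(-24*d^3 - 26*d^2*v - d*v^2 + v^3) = (-5*d + v)/(d + v)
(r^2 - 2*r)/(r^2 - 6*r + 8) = r/(r - 4)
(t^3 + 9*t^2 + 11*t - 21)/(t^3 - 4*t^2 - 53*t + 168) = (t^2 + 2*t - 3)/(t^2 - 11*t + 24)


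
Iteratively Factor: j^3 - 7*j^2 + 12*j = (j - 3)*(j^2 - 4*j) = j*(j - 3)*(j - 4)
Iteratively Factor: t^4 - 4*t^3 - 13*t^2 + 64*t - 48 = (t - 1)*(t^3 - 3*t^2 - 16*t + 48) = (t - 1)*(t + 4)*(t^2 - 7*t + 12) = (t - 4)*(t - 1)*(t + 4)*(t - 3)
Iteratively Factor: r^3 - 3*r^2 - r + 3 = (r + 1)*(r^2 - 4*r + 3) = (r - 3)*(r + 1)*(r - 1)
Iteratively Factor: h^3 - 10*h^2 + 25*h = (h - 5)*(h^2 - 5*h) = h*(h - 5)*(h - 5)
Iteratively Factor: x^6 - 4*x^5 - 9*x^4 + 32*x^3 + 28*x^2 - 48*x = (x)*(x^5 - 4*x^4 - 9*x^3 + 32*x^2 + 28*x - 48) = x*(x - 1)*(x^4 - 3*x^3 - 12*x^2 + 20*x + 48) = x*(x - 3)*(x - 1)*(x^3 - 12*x - 16) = x*(x - 3)*(x - 1)*(x + 2)*(x^2 - 2*x - 8) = x*(x - 4)*(x - 3)*(x - 1)*(x + 2)*(x + 2)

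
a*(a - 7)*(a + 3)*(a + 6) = a^4 + 2*a^3 - 45*a^2 - 126*a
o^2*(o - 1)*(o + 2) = o^4 + o^3 - 2*o^2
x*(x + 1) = x^2 + x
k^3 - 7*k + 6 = (k - 2)*(k - 1)*(k + 3)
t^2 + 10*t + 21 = (t + 3)*(t + 7)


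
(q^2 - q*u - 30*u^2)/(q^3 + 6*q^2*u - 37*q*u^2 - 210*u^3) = 1/(q + 7*u)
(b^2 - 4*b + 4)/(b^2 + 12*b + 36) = (b^2 - 4*b + 4)/(b^2 + 12*b + 36)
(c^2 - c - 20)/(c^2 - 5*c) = (c + 4)/c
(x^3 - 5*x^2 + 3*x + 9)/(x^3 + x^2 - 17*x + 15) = (x^2 - 2*x - 3)/(x^2 + 4*x - 5)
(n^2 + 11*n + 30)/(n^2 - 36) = (n + 5)/(n - 6)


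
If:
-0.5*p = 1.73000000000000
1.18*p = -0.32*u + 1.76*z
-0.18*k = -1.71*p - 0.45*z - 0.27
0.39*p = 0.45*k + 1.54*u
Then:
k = -33.16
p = -3.46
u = 8.81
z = -0.72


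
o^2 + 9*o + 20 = (o + 4)*(o + 5)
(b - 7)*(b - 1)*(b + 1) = b^3 - 7*b^2 - b + 7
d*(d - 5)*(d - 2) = d^3 - 7*d^2 + 10*d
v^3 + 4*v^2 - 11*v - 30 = (v - 3)*(v + 2)*(v + 5)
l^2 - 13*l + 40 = (l - 8)*(l - 5)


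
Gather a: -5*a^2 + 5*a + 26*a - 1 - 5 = -5*a^2 + 31*a - 6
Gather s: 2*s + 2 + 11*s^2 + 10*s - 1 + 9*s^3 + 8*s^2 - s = 9*s^3 + 19*s^2 + 11*s + 1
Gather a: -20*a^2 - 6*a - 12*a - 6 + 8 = -20*a^2 - 18*a + 2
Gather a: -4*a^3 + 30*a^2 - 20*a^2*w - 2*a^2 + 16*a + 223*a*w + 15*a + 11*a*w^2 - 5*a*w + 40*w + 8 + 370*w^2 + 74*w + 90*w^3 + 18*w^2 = -4*a^3 + a^2*(28 - 20*w) + a*(11*w^2 + 218*w + 31) + 90*w^3 + 388*w^2 + 114*w + 8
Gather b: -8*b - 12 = -8*b - 12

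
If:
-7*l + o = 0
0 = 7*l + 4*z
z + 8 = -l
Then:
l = 32/3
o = 224/3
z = -56/3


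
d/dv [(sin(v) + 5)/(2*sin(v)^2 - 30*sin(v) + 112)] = (-10*sin(v) + cos(v)^2 + 130)*cos(v)/(2*(sin(v)^2 - 15*sin(v) + 56)^2)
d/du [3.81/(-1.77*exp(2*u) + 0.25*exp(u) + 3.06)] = (13.4874*exp(u) - 0.9525)*exp(u)/(-1.77*exp(2*u) + 0.25*exp(u) + 3.06)^2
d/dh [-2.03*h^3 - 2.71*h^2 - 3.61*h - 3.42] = -6.09*h^2 - 5.42*h - 3.61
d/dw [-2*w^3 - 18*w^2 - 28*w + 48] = -6*w^2 - 36*w - 28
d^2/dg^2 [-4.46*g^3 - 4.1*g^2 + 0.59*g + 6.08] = -26.76*g - 8.2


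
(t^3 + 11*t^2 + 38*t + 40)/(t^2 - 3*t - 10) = (t^2 + 9*t + 20)/(t - 5)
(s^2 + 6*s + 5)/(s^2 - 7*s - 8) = (s + 5)/(s - 8)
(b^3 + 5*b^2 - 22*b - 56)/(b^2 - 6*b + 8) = (b^2 + 9*b + 14)/(b - 2)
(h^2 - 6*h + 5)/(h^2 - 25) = (h - 1)/(h + 5)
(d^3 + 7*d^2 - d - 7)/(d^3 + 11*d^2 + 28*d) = (d^2 - 1)/(d*(d + 4))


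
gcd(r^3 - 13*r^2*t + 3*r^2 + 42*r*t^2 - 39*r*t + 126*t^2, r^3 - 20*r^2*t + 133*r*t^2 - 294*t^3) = r^2 - 13*r*t + 42*t^2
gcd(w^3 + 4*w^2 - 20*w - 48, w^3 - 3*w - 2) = 1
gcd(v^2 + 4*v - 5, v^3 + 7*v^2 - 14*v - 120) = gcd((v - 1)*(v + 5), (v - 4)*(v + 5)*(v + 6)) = v + 5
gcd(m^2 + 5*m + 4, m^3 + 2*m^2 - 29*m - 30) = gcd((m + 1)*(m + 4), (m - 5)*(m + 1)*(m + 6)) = m + 1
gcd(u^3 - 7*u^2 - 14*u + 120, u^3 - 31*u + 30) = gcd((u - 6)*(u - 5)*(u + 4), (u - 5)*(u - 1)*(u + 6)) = u - 5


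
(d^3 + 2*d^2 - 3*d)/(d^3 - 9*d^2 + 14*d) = (d^2 + 2*d - 3)/(d^2 - 9*d + 14)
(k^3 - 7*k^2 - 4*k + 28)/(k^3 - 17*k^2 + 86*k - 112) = (k + 2)/(k - 8)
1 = 1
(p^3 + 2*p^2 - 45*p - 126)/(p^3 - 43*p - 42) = (p + 3)/(p + 1)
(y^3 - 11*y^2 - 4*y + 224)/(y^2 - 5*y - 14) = (y^2 - 4*y - 32)/(y + 2)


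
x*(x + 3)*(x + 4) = x^3 + 7*x^2 + 12*x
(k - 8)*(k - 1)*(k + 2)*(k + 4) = k^4 - 3*k^3 - 38*k^2 - 24*k + 64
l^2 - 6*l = l*(l - 6)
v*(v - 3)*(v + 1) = v^3 - 2*v^2 - 3*v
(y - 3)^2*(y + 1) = y^3 - 5*y^2 + 3*y + 9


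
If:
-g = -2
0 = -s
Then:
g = 2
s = 0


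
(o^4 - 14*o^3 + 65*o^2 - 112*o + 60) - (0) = o^4 - 14*o^3 + 65*o^2 - 112*o + 60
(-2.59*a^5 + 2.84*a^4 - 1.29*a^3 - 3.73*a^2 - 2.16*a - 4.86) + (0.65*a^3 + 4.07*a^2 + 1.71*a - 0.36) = -2.59*a^5 + 2.84*a^4 - 0.64*a^3 + 0.34*a^2 - 0.45*a - 5.22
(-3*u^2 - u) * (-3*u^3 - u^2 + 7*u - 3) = 9*u^5 + 6*u^4 - 20*u^3 + 2*u^2 + 3*u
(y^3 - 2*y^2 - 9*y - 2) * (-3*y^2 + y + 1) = -3*y^5 + 7*y^4 + 26*y^3 - 5*y^2 - 11*y - 2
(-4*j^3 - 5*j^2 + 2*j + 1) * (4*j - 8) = -16*j^4 + 12*j^3 + 48*j^2 - 12*j - 8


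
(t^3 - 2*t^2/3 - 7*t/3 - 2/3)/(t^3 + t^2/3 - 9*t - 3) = (t^2 - t - 2)/(t^2 - 9)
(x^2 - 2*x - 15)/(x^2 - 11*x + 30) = (x + 3)/(x - 6)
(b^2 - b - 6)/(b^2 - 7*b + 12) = (b + 2)/(b - 4)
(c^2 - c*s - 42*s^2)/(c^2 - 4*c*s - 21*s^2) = (c + 6*s)/(c + 3*s)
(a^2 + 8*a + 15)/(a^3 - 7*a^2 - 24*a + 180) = (a + 3)/(a^2 - 12*a + 36)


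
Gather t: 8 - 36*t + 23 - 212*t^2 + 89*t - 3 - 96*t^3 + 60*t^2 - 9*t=-96*t^3 - 152*t^2 + 44*t + 28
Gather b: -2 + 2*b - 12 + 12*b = 14*b - 14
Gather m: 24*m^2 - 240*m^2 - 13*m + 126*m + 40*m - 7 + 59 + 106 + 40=-216*m^2 + 153*m + 198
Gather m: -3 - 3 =-6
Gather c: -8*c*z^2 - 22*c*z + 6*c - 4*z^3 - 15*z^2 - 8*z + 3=c*(-8*z^2 - 22*z + 6) - 4*z^3 - 15*z^2 - 8*z + 3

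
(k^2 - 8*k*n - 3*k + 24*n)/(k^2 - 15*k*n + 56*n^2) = (k - 3)/(k - 7*n)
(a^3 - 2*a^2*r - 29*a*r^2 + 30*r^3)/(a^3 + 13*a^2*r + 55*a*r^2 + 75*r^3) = (a^2 - 7*a*r + 6*r^2)/(a^2 + 8*a*r + 15*r^2)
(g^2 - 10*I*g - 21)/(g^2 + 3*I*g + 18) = (g - 7*I)/(g + 6*I)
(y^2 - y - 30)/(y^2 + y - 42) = (y + 5)/(y + 7)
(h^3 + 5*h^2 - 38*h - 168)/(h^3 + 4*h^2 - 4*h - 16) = (h^2 + h - 42)/(h^2 - 4)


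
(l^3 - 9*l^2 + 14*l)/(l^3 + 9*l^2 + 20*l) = (l^2 - 9*l + 14)/(l^2 + 9*l + 20)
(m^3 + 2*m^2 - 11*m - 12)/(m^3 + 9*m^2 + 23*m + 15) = (m^2 + m - 12)/(m^2 + 8*m + 15)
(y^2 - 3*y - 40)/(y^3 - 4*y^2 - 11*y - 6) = (-y^2 + 3*y + 40)/(-y^3 + 4*y^2 + 11*y + 6)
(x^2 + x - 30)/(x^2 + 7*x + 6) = (x - 5)/(x + 1)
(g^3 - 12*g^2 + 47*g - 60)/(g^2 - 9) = (g^2 - 9*g + 20)/(g + 3)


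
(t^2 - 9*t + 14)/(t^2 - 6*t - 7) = (t - 2)/(t + 1)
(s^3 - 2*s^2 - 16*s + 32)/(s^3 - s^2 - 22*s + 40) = (s + 4)/(s + 5)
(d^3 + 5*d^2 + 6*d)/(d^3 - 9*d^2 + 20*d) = (d^2 + 5*d + 6)/(d^2 - 9*d + 20)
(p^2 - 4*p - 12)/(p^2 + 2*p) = (p - 6)/p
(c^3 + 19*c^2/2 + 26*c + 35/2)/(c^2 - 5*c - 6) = (2*c^2 + 17*c + 35)/(2*(c - 6))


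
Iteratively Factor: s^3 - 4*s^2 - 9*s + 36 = (s - 4)*(s^2 - 9) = (s - 4)*(s - 3)*(s + 3)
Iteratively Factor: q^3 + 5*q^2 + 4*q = (q + 4)*(q^2 + q) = (q + 1)*(q + 4)*(q)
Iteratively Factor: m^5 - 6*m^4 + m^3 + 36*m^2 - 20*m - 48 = (m - 4)*(m^4 - 2*m^3 - 7*m^2 + 8*m + 12) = (m - 4)*(m + 2)*(m^3 - 4*m^2 + m + 6) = (m - 4)*(m + 1)*(m + 2)*(m^2 - 5*m + 6) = (m - 4)*(m - 3)*(m + 1)*(m + 2)*(m - 2)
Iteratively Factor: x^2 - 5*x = (x - 5)*(x)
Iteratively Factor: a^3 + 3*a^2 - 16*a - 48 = (a + 3)*(a^2 - 16) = (a - 4)*(a + 3)*(a + 4)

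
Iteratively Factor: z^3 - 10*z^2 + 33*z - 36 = (z - 3)*(z^2 - 7*z + 12) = (z - 3)^2*(z - 4)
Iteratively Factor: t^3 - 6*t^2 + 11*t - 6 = (t - 3)*(t^2 - 3*t + 2) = (t - 3)*(t - 1)*(t - 2)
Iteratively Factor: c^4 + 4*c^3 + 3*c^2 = (c + 1)*(c^3 + 3*c^2) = c*(c + 1)*(c^2 + 3*c) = c^2*(c + 1)*(c + 3)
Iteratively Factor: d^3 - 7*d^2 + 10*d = (d - 5)*(d^2 - 2*d) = d*(d - 5)*(d - 2)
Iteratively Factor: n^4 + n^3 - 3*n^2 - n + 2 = (n + 1)*(n^3 - 3*n + 2) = (n + 1)*(n + 2)*(n^2 - 2*n + 1) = (n - 1)*(n + 1)*(n + 2)*(n - 1)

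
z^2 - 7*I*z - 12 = (z - 4*I)*(z - 3*I)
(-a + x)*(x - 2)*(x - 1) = -a*x^2 + 3*a*x - 2*a + x^3 - 3*x^2 + 2*x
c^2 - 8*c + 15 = (c - 5)*(c - 3)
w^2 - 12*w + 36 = (w - 6)^2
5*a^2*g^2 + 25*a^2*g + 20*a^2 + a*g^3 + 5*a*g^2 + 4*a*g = (5*a + g)*(g + 4)*(a*g + a)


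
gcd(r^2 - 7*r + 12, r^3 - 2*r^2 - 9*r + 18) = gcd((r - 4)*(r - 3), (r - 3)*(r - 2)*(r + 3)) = r - 3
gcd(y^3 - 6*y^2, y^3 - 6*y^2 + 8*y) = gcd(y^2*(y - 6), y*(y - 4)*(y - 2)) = y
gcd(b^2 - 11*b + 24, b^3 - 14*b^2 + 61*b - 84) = b - 3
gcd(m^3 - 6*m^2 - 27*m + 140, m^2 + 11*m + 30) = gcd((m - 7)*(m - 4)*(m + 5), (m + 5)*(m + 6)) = m + 5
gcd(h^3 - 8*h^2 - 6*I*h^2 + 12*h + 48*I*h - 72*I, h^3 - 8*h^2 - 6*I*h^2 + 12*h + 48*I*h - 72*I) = h^3 + h^2*(-8 - 6*I) + h*(12 + 48*I) - 72*I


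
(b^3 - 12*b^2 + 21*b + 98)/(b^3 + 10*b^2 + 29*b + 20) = (b^3 - 12*b^2 + 21*b + 98)/(b^3 + 10*b^2 + 29*b + 20)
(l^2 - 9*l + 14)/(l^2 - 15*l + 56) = (l - 2)/(l - 8)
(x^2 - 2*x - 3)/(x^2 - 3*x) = (x + 1)/x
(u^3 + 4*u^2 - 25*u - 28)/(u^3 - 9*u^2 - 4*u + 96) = (u^2 + 8*u + 7)/(u^2 - 5*u - 24)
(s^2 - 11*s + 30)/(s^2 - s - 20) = (s - 6)/(s + 4)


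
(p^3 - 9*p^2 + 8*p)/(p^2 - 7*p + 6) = p*(p - 8)/(p - 6)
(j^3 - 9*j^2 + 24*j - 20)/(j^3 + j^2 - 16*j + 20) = (j - 5)/(j + 5)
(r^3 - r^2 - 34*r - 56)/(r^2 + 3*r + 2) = (r^2 - 3*r - 28)/(r + 1)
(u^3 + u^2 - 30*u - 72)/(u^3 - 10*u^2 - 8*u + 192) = (u + 3)/(u - 8)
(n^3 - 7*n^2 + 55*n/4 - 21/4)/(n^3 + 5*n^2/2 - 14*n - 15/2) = (4*n^2 - 16*n + 7)/(2*(2*n^2 + 11*n + 5))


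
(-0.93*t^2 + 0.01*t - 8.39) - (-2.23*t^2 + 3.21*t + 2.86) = 1.3*t^2 - 3.2*t - 11.25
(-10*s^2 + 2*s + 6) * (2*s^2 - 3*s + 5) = -20*s^4 + 34*s^3 - 44*s^2 - 8*s + 30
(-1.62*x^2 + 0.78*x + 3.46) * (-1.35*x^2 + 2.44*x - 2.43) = 2.187*x^4 - 5.0058*x^3 + 1.1688*x^2 + 6.547*x - 8.4078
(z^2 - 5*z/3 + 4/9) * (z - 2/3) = z^3 - 7*z^2/3 + 14*z/9 - 8/27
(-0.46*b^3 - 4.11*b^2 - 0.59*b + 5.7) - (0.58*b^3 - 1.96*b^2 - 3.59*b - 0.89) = -1.04*b^3 - 2.15*b^2 + 3.0*b + 6.59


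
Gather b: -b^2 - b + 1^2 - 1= -b^2 - b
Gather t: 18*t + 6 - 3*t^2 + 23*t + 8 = -3*t^2 + 41*t + 14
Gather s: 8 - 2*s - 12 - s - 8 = -3*s - 12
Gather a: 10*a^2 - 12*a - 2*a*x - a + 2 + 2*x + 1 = 10*a^2 + a*(-2*x - 13) + 2*x + 3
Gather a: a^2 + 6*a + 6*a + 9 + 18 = a^2 + 12*a + 27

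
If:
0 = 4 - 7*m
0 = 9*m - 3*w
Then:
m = 4/7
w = 12/7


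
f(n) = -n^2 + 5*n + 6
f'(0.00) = 5.00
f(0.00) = 6.00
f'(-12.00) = 29.00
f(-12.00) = -198.00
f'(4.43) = -3.86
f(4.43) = 8.53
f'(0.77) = 3.46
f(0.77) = 9.26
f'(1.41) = 2.18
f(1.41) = 11.06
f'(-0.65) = 6.30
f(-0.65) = 2.33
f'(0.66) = 3.68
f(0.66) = 8.86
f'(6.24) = -7.48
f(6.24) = -1.74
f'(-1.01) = 7.02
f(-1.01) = -0.07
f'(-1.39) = 7.78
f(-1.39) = -2.88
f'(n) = 5 - 2*n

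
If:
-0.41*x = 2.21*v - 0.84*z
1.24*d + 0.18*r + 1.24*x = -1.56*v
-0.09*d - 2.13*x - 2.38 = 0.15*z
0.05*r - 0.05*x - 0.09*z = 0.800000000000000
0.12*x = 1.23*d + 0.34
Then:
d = -0.37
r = 12.48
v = -0.35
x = -1.00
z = -1.40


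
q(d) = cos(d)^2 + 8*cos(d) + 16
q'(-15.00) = 4.21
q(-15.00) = 10.50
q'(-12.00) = -5.20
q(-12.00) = 23.46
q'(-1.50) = 8.12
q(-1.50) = 16.57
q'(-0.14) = 1.39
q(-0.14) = 24.90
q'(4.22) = 6.22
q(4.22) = 12.44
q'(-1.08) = 7.89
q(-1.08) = 19.99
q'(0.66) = -5.87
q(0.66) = 22.94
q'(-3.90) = -4.50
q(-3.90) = 10.72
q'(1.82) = -7.27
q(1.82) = 14.09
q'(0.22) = -2.17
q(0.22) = 24.76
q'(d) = -2*sin(d)*cos(d) - 8*sin(d)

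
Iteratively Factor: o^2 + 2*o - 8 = (o + 4)*(o - 2)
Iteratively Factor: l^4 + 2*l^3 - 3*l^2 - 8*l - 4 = (l + 2)*(l^3 - 3*l - 2) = (l - 2)*(l + 2)*(l^2 + 2*l + 1) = (l - 2)*(l + 1)*(l + 2)*(l + 1)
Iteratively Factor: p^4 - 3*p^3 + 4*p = (p)*(p^3 - 3*p^2 + 4) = p*(p - 2)*(p^2 - p - 2) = p*(p - 2)*(p + 1)*(p - 2)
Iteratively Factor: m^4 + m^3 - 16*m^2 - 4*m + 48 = (m + 2)*(m^3 - m^2 - 14*m + 24) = (m - 3)*(m + 2)*(m^2 + 2*m - 8) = (m - 3)*(m + 2)*(m + 4)*(m - 2)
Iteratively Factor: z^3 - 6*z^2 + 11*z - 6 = (z - 3)*(z^2 - 3*z + 2) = (z - 3)*(z - 1)*(z - 2)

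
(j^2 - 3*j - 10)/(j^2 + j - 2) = (j - 5)/(j - 1)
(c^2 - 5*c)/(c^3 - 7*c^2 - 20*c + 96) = c*(c - 5)/(c^3 - 7*c^2 - 20*c + 96)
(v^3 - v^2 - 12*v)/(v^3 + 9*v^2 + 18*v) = (v - 4)/(v + 6)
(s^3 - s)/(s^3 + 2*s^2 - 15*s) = (s^2 - 1)/(s^2 + 2*s - 15)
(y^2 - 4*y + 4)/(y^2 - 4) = (y - 2)/(y + 2)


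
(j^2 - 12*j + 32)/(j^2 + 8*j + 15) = (j^2 - 12*j + 32)/(j^2 + 8*j + 15)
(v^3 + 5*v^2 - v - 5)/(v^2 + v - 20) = (v^2 - 1)/(v - 4)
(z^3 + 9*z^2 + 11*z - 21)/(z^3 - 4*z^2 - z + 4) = (z^2 + 10*z + 21)/(z^2 - 3*z - 4)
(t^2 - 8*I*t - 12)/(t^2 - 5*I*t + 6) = (t - 2*I)/(t + I)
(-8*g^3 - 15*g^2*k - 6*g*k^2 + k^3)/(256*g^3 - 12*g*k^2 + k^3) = (-g^2 - 2*g*k - k^2)/(32*g^2 + 4*g*k - k^2)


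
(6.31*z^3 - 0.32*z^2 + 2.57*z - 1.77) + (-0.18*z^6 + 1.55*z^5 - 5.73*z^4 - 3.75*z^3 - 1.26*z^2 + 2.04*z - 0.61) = -0.18*z^6 + 1.55*z^5 - 5.73*z^4 + 2.56*z^3 - 1.58*z^2 + 4.61*z - 2.38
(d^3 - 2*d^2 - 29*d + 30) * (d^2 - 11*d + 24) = d^5 - 13*d^4 + 17*d^3 + 301*d^2 - 1026*d + 720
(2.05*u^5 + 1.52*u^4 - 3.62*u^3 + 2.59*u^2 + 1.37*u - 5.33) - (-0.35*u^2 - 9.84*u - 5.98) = 2.05*u^5 + 1.52*u^4 - 3.62*u^3 + 2.94*u^2 + 11.21*u + 0.65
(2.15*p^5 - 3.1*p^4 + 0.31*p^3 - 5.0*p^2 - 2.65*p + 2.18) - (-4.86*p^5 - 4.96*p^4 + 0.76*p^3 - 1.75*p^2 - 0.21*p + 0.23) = 7.01*p^5 + 1.86*p^4 - 0.45*p^3 - 3.25*p^2 - 2.44*p + 1.95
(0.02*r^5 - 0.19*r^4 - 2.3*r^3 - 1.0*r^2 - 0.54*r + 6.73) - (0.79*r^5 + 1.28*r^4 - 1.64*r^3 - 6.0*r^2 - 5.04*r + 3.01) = -0.77*r^5 - 1.47*r^4 - 0.66*r^3 + 5.0*r^2 + 4.5*r + 3.72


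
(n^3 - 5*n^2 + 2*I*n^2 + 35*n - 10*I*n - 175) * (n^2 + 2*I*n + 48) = n^5 - 5*n^4 + 4*I*n^4 + 79*n^3 - 20*I*n^3 - 395*n^2 + 166*I*n^2 + 1680*n - 830*I*n - 8400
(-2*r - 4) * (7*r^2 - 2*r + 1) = -14*r^3 - 24*r^2 + 6*r - 4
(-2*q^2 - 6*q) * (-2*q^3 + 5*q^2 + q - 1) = 4*q^5 + 2*q^4 - 32*q^3 - 4*q^2 + 6*q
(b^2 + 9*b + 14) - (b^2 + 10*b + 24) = -b - 10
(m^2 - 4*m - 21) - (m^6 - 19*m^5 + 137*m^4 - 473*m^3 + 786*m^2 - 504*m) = -m^6 + 19*m^5 - 137*m^4 + 473*m^3 - 785*m^2 + 500*m - 21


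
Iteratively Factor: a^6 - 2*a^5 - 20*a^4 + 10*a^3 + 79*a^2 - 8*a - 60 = (a - 2)*(a^5 - 20*a^3 - 30*a^2 + 19*a + 30) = (a - 2)*(a + 3)*(a^4 - 3*a^3 - 11*a^2 + 3*a + 10) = (a - 2)*(a + 1)*(a + 3)*(a^3 - 4*a^2 - 7*a + 10) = (a - 2)*(a + 1)*(a + 2)*(a + 3)*(a^2 - 6*a + 5) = (a - 2)*(a - 1)*(a + 1)*(a + 2)*(a + 3)*(a - 5)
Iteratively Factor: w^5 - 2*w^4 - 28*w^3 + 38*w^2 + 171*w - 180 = (w + 4)*(w^4 - 6*w^3 - 4*w^2 + 54*w - 45) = (w - 3)*(w + 4)*(w^3 - 3*w^2 - 13*w + 15) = (w - 3)*(w - 1)*(w + 4)*(w^2 - 2*w - 15) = (w - 3)*(w - 1)*(w + 3)*(w + 4)*(w - 5)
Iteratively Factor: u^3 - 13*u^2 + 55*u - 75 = (u - 5)*(u^2 - 8*u + 15) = (u - 5)*(u - 3)*(u - 5)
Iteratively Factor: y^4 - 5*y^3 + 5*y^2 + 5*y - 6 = (y - 3)*(y^3 - 2*y^2 - y + 2) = (y - 3)*(y + 1)*(y^2 - 3*y + 2) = (y - 3)*(y - 2)*(y + 1)*(y - 1)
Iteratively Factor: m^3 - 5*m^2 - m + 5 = (m + 1)*(m^2 - 6*m + 5) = (m - 1)*(m + 1)*(m - 5)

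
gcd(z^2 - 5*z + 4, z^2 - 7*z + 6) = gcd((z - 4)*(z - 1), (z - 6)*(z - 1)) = z - 1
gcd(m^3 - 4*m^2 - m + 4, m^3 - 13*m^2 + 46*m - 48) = 1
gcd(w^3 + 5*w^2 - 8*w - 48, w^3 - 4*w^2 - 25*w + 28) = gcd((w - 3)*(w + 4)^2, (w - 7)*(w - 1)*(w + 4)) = w + 4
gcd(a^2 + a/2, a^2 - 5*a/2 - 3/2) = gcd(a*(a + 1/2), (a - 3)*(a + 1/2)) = a + 1/2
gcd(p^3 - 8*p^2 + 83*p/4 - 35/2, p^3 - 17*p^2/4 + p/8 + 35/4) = p^2 - 11*p/2 + 7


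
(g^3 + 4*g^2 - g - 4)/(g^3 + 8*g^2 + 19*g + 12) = (g - 1)/(g + 3)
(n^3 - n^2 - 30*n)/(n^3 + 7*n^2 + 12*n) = (n^2 - n - 30)/(n^2 + 7*n + 12)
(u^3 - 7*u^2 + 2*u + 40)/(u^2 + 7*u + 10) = (u^2 - 9*u + 20)/(u + 5)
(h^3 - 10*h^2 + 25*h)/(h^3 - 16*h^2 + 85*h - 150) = h/(h - 6)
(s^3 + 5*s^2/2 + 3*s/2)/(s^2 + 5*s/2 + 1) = s*(2*s^2 + 5*s + 3)/(2*s^2 + 5*s + 2)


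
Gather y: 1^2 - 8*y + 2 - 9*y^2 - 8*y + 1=-9*y^2 - 16*y + 4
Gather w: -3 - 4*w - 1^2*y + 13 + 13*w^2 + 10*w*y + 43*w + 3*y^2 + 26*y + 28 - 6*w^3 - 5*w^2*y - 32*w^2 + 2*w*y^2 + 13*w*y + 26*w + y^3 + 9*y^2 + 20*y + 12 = -6*w^3 + w^2*(-5*y - 19) + w*(2*y^2 + 23*y + 65) + y^3 + 12*y^2 + 45*y + 50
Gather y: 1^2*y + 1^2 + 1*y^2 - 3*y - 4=y^2 - 2*y - 3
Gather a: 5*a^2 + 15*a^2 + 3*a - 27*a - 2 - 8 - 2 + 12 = 20*a^2 - 24*a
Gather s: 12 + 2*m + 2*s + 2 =2*m + 2*s + 14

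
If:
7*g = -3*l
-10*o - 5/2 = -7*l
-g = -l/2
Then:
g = 0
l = 0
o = -1/4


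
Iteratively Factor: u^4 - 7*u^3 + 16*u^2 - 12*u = (u - 3)*(u^3 - 4*u^2 + 4*u) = u*(u - 3)*(u^2 - 4*u + 4) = u*(u - 3)*(u - 2)*(u - 2)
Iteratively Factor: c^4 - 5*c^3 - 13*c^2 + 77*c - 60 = (c - 3)*(c^3 - 2*c^2 - 19*c + 20) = (c - 3)*(c + 4)*(c^2 - 6*c + 5) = (c - 3)*(c - 1)*(c + 4)*(c - 5)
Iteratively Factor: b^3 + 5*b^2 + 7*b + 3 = (b + 3)*(b^2 + 2*b + 1) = (b + 1)*(b + 3)*(b + 1)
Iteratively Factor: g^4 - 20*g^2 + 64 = (g + 2)*(g^3 - 2*g^2 - 16*g + 32) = (g - 4)*(g + 2)*(g^2 + 2*g - 8) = (g - 4)*(g - 2)*(g + 2)*(g + 4)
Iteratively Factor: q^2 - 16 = (q - 4)*(q + 4)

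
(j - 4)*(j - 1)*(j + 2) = j^3 - 3*j^2 - 6*j + 8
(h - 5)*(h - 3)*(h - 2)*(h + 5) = h^4 - 5*h^3 - 19*h^2 + 125*h - 150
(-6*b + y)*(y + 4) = -6*b*y - 24*b + y^2 + 4*y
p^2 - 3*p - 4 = (p - 4)*(p + 1)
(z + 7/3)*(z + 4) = z^2 + 19*z/3 + 28/3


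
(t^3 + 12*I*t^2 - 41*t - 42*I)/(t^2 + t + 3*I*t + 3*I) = (t^2 + 9*I*t - 14)/(t + 1)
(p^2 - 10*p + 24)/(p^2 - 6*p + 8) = (p - 6)/(p - 2)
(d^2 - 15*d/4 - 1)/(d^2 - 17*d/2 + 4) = (4*d^2 - 15*d - 4)/(2*(2*d^2 - 17*d + 8))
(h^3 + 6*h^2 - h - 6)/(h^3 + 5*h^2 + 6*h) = (h^3 + 6*h^2 - h - 6)/(h*(h^2 + 5*h + 6))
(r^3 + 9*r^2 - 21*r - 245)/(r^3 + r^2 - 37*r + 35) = (r + 7)/(r - 1)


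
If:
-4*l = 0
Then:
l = 0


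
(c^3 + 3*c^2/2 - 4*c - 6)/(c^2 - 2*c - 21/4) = 2*(c^2 - 4)/(2*c - 7)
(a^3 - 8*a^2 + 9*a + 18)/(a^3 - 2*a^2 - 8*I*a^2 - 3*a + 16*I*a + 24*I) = (a - 6)/(a - 8*I)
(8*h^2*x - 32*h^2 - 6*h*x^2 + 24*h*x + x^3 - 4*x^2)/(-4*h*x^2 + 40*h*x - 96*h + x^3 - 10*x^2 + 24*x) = (-2*h + x)/(x - 6)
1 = 1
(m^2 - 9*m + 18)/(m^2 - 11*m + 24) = (m - 6)/(m - 8)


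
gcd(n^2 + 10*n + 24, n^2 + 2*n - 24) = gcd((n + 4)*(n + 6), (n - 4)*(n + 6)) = n + 6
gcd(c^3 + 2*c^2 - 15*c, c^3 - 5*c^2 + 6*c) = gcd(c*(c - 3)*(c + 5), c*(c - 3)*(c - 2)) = c^2 - 3*c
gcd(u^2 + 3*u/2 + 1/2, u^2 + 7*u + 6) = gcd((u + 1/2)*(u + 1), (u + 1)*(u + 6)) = u + 1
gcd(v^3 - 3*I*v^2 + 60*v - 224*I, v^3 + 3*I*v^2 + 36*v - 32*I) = v^2 + 4*I*v + 32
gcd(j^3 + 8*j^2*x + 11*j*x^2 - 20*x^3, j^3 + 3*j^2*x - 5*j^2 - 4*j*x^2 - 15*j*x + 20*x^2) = -j^2 - 3*j*x + 4*x^2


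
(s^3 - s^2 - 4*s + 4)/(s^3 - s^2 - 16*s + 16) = (s^2 - 4)/(s^2 - 16)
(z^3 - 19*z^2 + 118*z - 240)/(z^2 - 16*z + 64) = (z^2 - 11*z + 30)/(z - 8)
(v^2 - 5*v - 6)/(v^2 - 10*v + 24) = (v + 1)/(v - 4)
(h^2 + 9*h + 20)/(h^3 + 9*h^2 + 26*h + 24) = (h + 5)/(h^2 + 5*h + 6)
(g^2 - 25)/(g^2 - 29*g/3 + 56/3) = 3*(g^2 - 25)/(3*g^2 - 29*g + 56)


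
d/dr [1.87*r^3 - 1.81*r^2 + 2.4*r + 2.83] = 5.61*r^2 - 3.62*r + 2.4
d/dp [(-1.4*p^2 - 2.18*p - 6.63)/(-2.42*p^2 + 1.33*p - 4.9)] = (-7.1376*p^2 - 18.3692*p + 19.4999)/(5.8564*p^4 - 6.4372*p^3 + 25.4849*p^2 - 13.034*p + 24.01)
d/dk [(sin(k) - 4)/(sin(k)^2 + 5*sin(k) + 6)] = (8*sin(k) + cos(k)^2 + 25)*cos(k)/(sin(k)^2 + 5*sin(k) + 6)^2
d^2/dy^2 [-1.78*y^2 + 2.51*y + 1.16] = -3.56000000000000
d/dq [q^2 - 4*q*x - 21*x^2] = 2*q - 4*x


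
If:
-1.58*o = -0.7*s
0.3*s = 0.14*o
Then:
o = 0.00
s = 0.00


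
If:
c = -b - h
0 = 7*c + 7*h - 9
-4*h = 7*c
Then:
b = -9/7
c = -12/7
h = 3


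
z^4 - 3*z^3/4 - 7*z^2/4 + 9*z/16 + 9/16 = (z - 3/2)*(z - 3/4)*(z + 1/2)*(z + 1)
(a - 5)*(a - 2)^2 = a^3 - 9*a^2 + 24*a - 20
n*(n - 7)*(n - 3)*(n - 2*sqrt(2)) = n^4 - 10*n^3 - 2*sqrt(2)*n^3 + 21*n^2 + 20*sqrt(2)*n^2 - 42*sqrt(2)*n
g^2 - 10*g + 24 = (g - 6)*(g - 4)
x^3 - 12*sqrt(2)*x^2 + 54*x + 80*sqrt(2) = (x - 8*sqrt(2))*(x - 5*sqrt(2))*(x + sqrt(2))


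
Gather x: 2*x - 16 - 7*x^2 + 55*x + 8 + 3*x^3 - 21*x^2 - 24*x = 3*x^3 - 28*x^2 + 33*x - 8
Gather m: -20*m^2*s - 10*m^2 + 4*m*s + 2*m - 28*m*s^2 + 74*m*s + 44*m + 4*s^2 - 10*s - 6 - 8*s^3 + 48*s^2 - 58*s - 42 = m^2*(-20*s - 10) + m*(-28*s^2 + 78*s + 46) - 8*s^3 + 52*s^2 - 68*s - 48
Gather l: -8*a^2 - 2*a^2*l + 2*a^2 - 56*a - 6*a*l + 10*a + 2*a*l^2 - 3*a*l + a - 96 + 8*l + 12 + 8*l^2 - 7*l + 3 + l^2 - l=-6*a^2 - 45*a + l^2*(2*a + 9) + l*(-2*a^2 - 9*a) - 81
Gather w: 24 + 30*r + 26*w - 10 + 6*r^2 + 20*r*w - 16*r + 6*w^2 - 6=6*r^2 + 14*r + 6*w^2 + w*(20*r + 26) + 8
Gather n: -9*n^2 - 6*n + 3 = -9*n^2 - 6*n + 3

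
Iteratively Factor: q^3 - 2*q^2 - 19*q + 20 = (q + 4)*(q^2 - 6*q + 5) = (q - 5)*(q + 4)*(q - 1)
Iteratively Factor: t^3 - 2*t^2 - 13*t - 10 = (t + 1)*(t^2 - 3*t - 10) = (t + 1)*(t + 2)*(t - 5)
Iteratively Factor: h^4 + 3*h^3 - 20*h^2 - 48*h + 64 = (h + 4)*(h^3 - h^2 - 16*h + 16) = (h - 1)*(h + 4)*(h^2 - 16) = (h - 4)*(h - 1)*(h + 4)*(h + 4)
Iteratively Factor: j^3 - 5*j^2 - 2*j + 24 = (j - 3)*(j^2 - 2*j - 8) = (j - 4)*(j - 3)*(j + 2)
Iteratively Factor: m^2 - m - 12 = (m - 4)*(m + 3)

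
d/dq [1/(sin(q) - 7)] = -cos(q)/(sin(q) - 7)^2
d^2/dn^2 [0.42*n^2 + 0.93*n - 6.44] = 0.840000000000000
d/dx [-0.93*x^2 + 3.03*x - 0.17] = 3.03 - 1.86*x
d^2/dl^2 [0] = 0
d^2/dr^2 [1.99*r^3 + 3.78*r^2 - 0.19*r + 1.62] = 11.94*r + 7.56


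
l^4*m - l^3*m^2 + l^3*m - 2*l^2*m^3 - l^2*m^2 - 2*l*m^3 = l*(l - 2*m)*(l + m)*(l*m + m)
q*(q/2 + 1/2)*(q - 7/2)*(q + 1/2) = q^4/2 - q^3 - 19*q^2/8 - 7*q/8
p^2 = p^2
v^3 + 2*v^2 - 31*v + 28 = (v - 4)*(v - 1)*(v + 7)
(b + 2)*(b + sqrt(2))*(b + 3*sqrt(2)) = b^3 + 2*b^2 + 4*sqrt(2)*b^2 + 6*b + 8*sqrt(2)*b + 12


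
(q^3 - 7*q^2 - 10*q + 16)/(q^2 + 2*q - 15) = (q^3 - 7*q^2 - 10*q + 16)/(q^2 + 2*q - 15)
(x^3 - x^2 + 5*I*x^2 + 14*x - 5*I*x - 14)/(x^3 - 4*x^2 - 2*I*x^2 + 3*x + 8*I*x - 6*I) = (x + 7*I)/(x - 3)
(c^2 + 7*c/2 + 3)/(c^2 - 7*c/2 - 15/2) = (c + 2)/(c - 5)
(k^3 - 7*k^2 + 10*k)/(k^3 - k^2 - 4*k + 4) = k*(k - 5)/(k^2 + k - 2)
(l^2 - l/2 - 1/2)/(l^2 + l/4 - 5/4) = 2*(2*l + 1)/(4*l + 5)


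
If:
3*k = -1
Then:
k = -1/3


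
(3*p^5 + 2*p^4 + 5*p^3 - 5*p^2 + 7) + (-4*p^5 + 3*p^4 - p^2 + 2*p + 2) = -p^5 + 5*p^4 + 5*p^3 - 6*p^2 + 2*p + 9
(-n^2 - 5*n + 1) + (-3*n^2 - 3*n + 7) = -4*n^2 - 8*n + 8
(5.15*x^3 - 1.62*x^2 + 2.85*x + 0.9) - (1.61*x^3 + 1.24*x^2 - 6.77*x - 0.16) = 3.54*x^3 - 2.86*x^2 + 9.62*x + 1.06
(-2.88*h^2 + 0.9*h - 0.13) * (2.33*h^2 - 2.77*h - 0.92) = -6.7104*h^4 + 10.0746*h^3 - 0.1463*h^2 - 0.4679*h + 0.1196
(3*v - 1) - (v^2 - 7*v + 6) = -v^2 + 10*v - 7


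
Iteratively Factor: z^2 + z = (z + 1)*(z)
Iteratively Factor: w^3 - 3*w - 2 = (w + 1)*(w^2 - w - 2) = (w + 1)^2*(w - 2)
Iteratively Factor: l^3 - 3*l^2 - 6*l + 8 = (l + 2)*(l^2 - 5*l + 4) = (l - 4)*(l + 2)*(l - 1)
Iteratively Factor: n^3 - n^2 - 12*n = (n)*(n^2 - n - 12) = n*(n + 3)*(n - 4)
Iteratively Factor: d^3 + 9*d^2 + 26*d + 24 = (d + 2)*(d^2 + 7*d + 12) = (d + 2)*(d + 3)*(d + 4)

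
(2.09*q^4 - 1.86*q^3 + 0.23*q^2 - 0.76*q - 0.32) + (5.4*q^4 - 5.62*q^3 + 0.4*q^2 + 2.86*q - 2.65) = 7.49*q^4 - 7.48*q^3 + 0.63*q^2 + 2.1*q - 2.97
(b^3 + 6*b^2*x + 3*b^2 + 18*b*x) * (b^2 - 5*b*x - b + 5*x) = b^5 + b^4*x + 2*b^4 - 30*b^3*x^2 + 2*b^3*x - 3*b^3 - 60*b^2*x^2 - 3*b^2*x + 90*b*x^2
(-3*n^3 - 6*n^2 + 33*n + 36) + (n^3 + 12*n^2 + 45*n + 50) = -2*n^3 + 6*n^2 + 78*n + 86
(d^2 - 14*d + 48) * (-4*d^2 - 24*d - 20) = -4*d^4 + 32*d^3 + 124*d^2 - 872*d - 960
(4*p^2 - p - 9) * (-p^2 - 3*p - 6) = -4*p^4 - 11*p^3 - 12*p^2 + 33*p + 54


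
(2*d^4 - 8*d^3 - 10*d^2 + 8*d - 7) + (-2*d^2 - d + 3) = 2*d^4 - 8*d^3 - 12*d^2 + 7*d - 4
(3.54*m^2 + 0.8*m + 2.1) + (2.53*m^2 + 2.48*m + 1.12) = 6.07*m^2 + 3.28*m + 3.22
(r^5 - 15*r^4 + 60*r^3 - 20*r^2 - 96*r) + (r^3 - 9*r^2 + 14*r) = r^5 - 15*r^4 + 61*r^3 - 29*r^2 - 82*r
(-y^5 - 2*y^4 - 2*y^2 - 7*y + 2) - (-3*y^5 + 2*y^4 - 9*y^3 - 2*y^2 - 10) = 2*y^5 - 4*y^4 + 9*y^3 - 7*y + 12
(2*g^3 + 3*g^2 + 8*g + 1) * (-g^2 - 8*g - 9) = -2*g^5 - 19*g^4 - 50*g^3 - 92*g^2 - 80*g - 9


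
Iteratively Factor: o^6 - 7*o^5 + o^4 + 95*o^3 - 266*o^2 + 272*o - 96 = (o + 4)*(o^5 - 11*o^4 + 45*o^3 - 85*o^2 + 74*o - 24) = (o - 3)*(o + 4)*(o^4 - 8*o^3 + 21*o^2 - 22*o + 8) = (o - 3)*(o - 2)*(o + 4)*(o^3 - 6*o^2 + 9*o - 4) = (o - 3)*(o - 2)*(o - 1)*(o + 4)*(o^2 - 5*o + 4) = (o - 4)*(o - 3)*(o - 2)*(o - 1)*(o + 4)*(o - 1)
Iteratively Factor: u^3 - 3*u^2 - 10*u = (u)*(u^2 - 3*u - 10) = u*(u - 5)*(u + 2)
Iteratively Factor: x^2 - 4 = (x - 2)*(x + 2)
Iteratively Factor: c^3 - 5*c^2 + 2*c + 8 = (c - 4)*(c^2 - c - 2) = (c - 4)*(c - 2)*(c + 1)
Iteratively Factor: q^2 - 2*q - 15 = (q + 3)*(q - 5)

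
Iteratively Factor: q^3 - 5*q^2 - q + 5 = (q + 1)*(q^2 - 6*q + 5) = (q - 5)*(q + 1)*(q - 1)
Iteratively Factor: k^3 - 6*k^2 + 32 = (k - 4)*(k^2 - 2*k - 8) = (k - 4)^2*(k + 2)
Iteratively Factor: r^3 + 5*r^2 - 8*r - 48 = (r + 4)*(r^2 + r - 12) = (r + 4)^2*(r - 3)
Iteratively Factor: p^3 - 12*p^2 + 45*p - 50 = (p - 5)*(p^2 - 7*p + 10) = (p - 5)^2*(p - 2)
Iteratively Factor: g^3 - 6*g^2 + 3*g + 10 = (g - 5)*(g^2 - g - 2) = (g - 5)*(g + 1)*(g - 2)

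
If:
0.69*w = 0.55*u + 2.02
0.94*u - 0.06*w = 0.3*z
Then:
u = 0.33625730994152*z + 0.196881091617934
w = 0.268031189083821*z + 3.08447043534763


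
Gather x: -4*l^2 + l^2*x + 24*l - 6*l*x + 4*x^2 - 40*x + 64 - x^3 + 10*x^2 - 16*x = -4*l^2 + 24*l - x^3 + 14*x^2 + x*(l^2 - 6*l - 56) + 64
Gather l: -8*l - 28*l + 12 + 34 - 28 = 18 - 36*l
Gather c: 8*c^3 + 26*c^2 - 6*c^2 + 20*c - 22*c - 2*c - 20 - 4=8*c^3 + 20*c^2 - 4*c - 24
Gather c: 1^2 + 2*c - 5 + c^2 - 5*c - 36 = c^2 - 3*c - 40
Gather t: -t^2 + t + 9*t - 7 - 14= -t^2 + 10*t - 21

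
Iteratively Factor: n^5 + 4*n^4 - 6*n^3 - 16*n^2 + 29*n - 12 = (n - 1)*(n^4 + 5*n^3 - n^2 - 17*n + 12) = (n - 1)^2*(n^3 + 6*n^2 + 5*n - 12) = (n - 1)^2*(n + 4)*(n^2 + 2*n - 3) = (n - 1)^3*(n + 4)*(n + 3)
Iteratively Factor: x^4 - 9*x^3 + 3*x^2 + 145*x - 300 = (x + 4)*(x^3 - 13*x^2 + 55*x - 75) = (x - 3)*(x + 4)*(x^2 - 10*x + 25) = (x - 5)*(x - 3)*(x + 4)*(x - 5)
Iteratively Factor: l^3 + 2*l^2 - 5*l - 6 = (l + 1)*(l^2 + l - 6) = (l - 2)*(l + 1)*(l + 3)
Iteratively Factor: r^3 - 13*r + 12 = (r - 3)*(r^2 + 3*r - 4) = (r - 3)*(r + 4)*(r - 1)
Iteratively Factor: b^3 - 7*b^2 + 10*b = (b - 2)*(b^2 - 5*b) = b*(b - 2)*(b - 5)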